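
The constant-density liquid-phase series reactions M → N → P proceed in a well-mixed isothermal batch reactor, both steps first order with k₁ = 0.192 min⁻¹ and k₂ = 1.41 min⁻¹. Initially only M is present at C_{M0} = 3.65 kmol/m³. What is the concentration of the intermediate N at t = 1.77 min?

0.362 kmol/m³

For first-order series with pure M initially, C_N(t) = k₁C_{M0}/(k₂−k₁)·(e^(−k₁t) − e^(−k₂t)).
e^(−k₁t) = e^(−0.192×1.77) = e^(−0.3398) = 0.7119; e^(−k₂t) = e^(−2.496) = 0.08244.
C_N = 0.192×3.65/(1.41−0.192) × (0.7119−0.08244) = 0.5754×0.6294 = 0.3622 kmol/m³.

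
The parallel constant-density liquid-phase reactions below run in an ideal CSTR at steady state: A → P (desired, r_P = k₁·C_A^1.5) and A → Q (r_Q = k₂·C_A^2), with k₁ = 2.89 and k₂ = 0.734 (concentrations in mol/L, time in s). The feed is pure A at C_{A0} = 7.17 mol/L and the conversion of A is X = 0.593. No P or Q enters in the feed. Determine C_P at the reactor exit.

2.97 mol/L

Exit C_A = C_{A0}(1−X) = 7.17×0.407 = 2.918 mol/L.
Rates in a CSTR are evaluated at the outlet concentration: r_P = 2.89×2.918^1.5 = 14.41, r_Q = 0.734×2.918^2 = 6.251.
Fraction of consumed A going to P: r_P/(r_P+r_Q) = 0.6974.
C_P = 0.6974·C_{A0}·X = 0.6974×7.17×0.593 = 2.97 mol/L.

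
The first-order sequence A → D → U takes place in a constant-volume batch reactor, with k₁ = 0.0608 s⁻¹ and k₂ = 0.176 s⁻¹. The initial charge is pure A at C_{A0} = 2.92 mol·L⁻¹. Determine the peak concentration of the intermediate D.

0.576 mol·L⁻¹

Evaluating C_D at t_opt = ln(k₂/k₁)/(k₂−k₁) gives C_{D,max}/C_{A0} = (k₁/k₂)^[k₂/(k₂−k₁)].
= (0.0608/0.176)^(0.176/(0.176−0.0608)) = (0.3455)^(1.528) = 0.1971.
C_{D,max} = 0.1971×2.92 = 0.576 mol·L⁻¹.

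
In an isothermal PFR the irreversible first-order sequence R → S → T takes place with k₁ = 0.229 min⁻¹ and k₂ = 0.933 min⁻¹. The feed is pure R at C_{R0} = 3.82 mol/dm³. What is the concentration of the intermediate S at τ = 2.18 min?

0.592 mol/dm³

For first-order series with pure R initially, C_S(τ) = k₁C_{R0}/(k₂−k₁)·(e^(−k₁τ) − e^(−k₂τ)).
e^(−k₁τ) = e^(−0.229×2.18) = e^(−0.4992) = 0.6070; e^(−k₂τ) = e^(−2.034) = 0.1308.
C_S = 0.229×3.82/(0.933−0.229) × (0.6070−0.1308) = 1.243×0.4762 = 0.5917 mol/dm³.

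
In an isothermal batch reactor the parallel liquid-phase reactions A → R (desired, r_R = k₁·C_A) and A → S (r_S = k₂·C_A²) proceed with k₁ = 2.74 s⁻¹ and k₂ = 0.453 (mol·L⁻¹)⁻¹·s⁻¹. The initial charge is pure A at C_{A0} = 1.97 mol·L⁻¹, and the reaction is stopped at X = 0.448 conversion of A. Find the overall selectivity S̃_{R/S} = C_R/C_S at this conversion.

C_A = C_{A0}(1−X) = 1.087 mol·L⁻¹.
Along a PFR/batch, dC_R/dC_A = −r_R/(r_R+r_S) = −k₁/(k₁+k₂·C_A).
Integrating from C_{A0} to C_A: C_R = (2.74/0.453)·ln[(2.74+0.453·1.97)/(2.74+0.453·1.09)] = 6.049·ln(3.632/3.233) = 0.7053 mol·L⁻¹.
C_S = (C_{A0}−C_A)−C_R = 0.1773 mol·L⁻¹; S̃_{R/S} = 0.7053/0.1773 = 3.98.

3.98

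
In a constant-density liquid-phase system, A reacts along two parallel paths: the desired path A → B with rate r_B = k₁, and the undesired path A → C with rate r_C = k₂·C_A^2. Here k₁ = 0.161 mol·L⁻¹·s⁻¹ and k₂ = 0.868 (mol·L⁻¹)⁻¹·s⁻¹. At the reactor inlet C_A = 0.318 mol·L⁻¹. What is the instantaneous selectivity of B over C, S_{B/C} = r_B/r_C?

S_{B/C} = r_B/r_C = (k₁)/(k₂·C_A^2) = (k₁/k₂)·C_A^-2.
= (0.161) / (0.868×0.3180^2) = 0.1610/0.08778 = 1.83.
The undesired path is higher order in A, so low C_A (CSTR or dilute feed) favours B.

1.83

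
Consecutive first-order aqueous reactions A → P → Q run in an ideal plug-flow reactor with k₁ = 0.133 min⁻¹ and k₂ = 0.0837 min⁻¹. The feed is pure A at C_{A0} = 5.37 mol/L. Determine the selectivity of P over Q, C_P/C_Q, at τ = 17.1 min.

0.693

The intermediate concentration in a first-order A→B→C sequence is C_P = k₁C_{A0}(e^(−k₁τ) − e^(−k₂τ))/(k₂−k₁).
e^(−k₁τ) = e^(−0.133×17.1) = e^(−2.274) = 0.1029; e^(−k₂τ) = e^(−1.431) = 0.2390.
C_P = 0.133×5.37/(0.0837−0.133) × (0.1029−0.2390) = (-14.49)×(-0.1361) = 1.972 mol/L.
C_A = C_{A0}e^(−k₁τ) = 0.5524 mol/L, so C_Q = C_{A0}−C_A−C_P = 2.845 mol/L; C_P/C_Q = 0.693.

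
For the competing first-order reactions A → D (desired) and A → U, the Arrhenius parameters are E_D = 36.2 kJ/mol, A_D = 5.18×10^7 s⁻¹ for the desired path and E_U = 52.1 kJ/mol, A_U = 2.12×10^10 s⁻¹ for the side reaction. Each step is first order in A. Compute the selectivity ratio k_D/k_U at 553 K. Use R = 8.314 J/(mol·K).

With equal orders, S_{D/U} = k_D/k_U = (A_D/A_U)·exp[(E_U−E_D)/(RT)].
(E_U−E_D)/(RT) = (52.1−36.2)×10³/(8.314×553) = 15900/4598 = 3.458.
k_D/k_U = (5.18×10^7/2.12×10^10)·exp(3.458) = 0.002443 × 31.76 = 0.0776.

0.0776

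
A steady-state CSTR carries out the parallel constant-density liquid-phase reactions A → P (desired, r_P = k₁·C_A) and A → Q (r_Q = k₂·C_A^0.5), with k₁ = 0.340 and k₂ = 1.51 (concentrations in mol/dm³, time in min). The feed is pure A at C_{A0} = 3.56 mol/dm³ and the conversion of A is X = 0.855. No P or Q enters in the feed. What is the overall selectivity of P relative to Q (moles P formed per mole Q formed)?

0.162

Exit C_A = C_{A0}(1−X) = 3.56×0.145 = 0.5162 mol/dm³.
In a CSTR the entire volume is at exit conditions, so r_P = 0.340×0.5162 = 0.1755 and r_Q = 1.51×0.5162^0.5 = 1.085.
Overall selectivity = C_P/C_Q = r_Pτ/(r_Qτ) = r_P/r_Q = 0.162.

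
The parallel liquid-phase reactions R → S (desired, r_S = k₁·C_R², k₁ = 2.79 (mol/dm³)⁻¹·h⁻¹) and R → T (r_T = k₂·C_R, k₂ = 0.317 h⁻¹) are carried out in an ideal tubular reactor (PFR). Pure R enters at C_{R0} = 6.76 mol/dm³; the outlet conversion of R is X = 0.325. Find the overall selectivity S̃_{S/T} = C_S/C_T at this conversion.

C_R = C_{R0}(1−X) = 4.563 mol/dm³.
Along a PFR/batch, dC_T/dC_R = −r_T/(r_S+r_T) = −k₂/(k₂+k₁·C_R).
Integrating from C_{R0} to C_R: C_T = (0.317/2.79)·ln[(0.317+2.79·6.76)/(0.317+2.79·4.56)] = 0.1136·ln(19.18/13.05) = 0.04376 mol/dm³.
Then C_S = (C_{R0}−C_R) − C_T = 2.197 − 0.04376 = 2.153 mol/dm³.
S̃_{S/T} = C_S/C_T = 2.153/0.04376 = 49.2.

49.2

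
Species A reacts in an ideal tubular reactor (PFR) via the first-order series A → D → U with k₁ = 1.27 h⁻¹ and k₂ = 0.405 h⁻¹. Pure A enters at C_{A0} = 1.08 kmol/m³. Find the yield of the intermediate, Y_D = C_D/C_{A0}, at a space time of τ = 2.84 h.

The intermediate concentration in a first-order A→B→C sequence is C_D = k₁C_{A0}(e^(−k₁τ) − e^(−k₂τ))/(k₂−k₁).
e^(−k₁τ) = e^(−1.27×2.84) = e^(−3.607) = 0.02714; e^(−k₂τ) = e^(−1.150) = 0.3166.
C_D = 1.27×1.08/(0.405−1.27) × (0.02714−0.3166) = (-1.586)×(-0.2894) = 0.4589 kmol/m³.
Y_D = C_D/C_{A0} = 0.4589/1.08 = 0.425.

0.425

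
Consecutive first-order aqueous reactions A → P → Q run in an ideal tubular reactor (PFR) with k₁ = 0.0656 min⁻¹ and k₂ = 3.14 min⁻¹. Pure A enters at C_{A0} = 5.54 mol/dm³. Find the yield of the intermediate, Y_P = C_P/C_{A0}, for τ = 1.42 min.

For first-order series with pure A initially, C_P(τ) = k₁C_{A0}/(k₂−k₁)·(e^(−k₁τ) − e^(−k₂τ)).
e^(−k₁τ) = e^(−0.0656×1.42) = e^(−0.09315) = 0.9111; e^(−k₂τ) = e^(−4.459) = 0.01158.
C_P = 0.0656×5.54/(3.14−0.0656) × (0.9111−0.01158) = 0.1182×0.8995 = 0.1063 mol/dm³.
Y_P = C_P/C_{A0} = 0.1063/5.54 = 0.0192.

0.0192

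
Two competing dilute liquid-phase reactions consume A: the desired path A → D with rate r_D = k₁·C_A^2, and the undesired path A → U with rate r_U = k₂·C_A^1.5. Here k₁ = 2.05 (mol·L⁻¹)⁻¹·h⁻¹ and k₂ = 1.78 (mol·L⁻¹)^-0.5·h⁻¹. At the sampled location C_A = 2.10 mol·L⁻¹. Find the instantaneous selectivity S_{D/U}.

1.67

S_{D/U} = r_D/r_U = (k₁·C_A^2)/(k₂·C_A^1.5) = (k₁/k₂)·C_A^0.5.
= (2.05×2.100^2) / (1.78×2.100^1.5) = 9.040/5.417 = 1.67.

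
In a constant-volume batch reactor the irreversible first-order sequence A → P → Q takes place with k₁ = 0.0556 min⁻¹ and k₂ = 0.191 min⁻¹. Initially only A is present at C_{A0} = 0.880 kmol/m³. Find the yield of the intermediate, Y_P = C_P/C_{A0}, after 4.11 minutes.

0.139

The intermediate concentration in a first-order A→B→C sequence is C_P = k₁C_{A0}(e^(−k₁t) − e^(−k₂t))/(k₂−k₁).
e^(−k₁t) = e^(−0.0556×4.11) = e^(−0.2285) = 0.7957; e^(−k₂t) = e^(−0.7850) = 0.4561.
C_P = 0.0556×0.880/(0.191−0.0556) × (0.7957−0.4561) = 0.3614×0.3396 = 0.1227 kmol/m³.
Y_P = C_P/C_{A0} = 0.1227/0.880 = 0.139.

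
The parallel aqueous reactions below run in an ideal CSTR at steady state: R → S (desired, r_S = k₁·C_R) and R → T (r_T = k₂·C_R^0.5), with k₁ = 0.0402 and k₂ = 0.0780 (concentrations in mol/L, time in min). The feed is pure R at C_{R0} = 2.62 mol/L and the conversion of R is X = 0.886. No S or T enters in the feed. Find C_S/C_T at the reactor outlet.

0.282

Exit C_R = C_{R0}(1−X) = 2.62×0.114 = 0.2987 mol/L.
Rates in a CSTR are evaluated at the outlet concentration: r_S = 0.0402×0.2987 = 0.01201, r_T = 0.0780×0.2987^0.5 = 0.04263.
Overall selectivity = C_S/C_T = r_Sτ/(r_Tτ) = r_S/r_T = 0.282.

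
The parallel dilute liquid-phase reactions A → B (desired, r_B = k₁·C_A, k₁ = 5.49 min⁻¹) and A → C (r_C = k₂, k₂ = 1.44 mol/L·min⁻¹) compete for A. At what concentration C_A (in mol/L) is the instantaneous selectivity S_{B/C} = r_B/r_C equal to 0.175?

S_{B/C} = (k₁/k₂)·C_A ⇒ C_A = S·k₂/k₁.
= 0.175×1.44/5.49 = 0.0459 mol/L.

0.0459 mol/L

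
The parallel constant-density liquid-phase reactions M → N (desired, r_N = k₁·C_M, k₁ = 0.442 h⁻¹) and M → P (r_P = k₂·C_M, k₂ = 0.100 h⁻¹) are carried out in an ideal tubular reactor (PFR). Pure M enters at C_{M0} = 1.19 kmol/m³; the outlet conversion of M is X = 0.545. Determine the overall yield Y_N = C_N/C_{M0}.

0.444

C_M = C_{M0}(1−X) = 0.5414 kmol/m³.
Both paths are first order in M, so the instantaneous fraction to N is constant: dC_N/d(−C_M) = k₁/(k₁+k₂) = 0.8155.
C_N = 0.8155·(C_{M0}−C_M) = 0.8155×0.6486 = 0.529 kmol/m³.
Y_N = C_N/C_{M0} = 0.5289/1.19 = 0.444.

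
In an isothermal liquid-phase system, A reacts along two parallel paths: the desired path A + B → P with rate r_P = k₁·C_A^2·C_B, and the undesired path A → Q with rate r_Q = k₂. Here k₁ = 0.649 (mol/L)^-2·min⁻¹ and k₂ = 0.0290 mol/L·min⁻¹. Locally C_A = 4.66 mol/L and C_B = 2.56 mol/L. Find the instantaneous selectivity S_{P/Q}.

1244

S_{P/Q} = r_P/r_Q = (k₁·C_A^2·C_B)/(k₂) = (k₁/k₂)·C_A^2·C_B.
= (0.649×4.660^2×2.560) / (0.0290) = 36.08/0.02900 = 1244.
Since the desired path is higher order in A, keeping C_A high (PFR or concentrated feed) favours P.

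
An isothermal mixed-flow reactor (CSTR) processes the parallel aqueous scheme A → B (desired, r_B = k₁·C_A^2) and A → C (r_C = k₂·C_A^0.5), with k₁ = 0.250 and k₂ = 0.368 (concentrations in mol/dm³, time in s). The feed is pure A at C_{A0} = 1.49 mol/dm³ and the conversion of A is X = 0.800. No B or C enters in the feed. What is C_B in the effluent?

Exit C_A = C_{A0}(1−X) = 1.49×0.200 = 0.2980 mol/dm³.
In a CSTR the entire volume is at exit conditions, so r_B = 0.250×0.2980^2 = 0.02220 and r_C = 0.368×0.2980^0.5 = 0.2009.
Fraction of consumed A going to B: r_B/(r_B+r_C) = 0.09952.
C_B = 0.09952·C_{A0}·X = 0.09952×1.49×0.800 = 0.119 mol/dm³.

0.119 mol/dm³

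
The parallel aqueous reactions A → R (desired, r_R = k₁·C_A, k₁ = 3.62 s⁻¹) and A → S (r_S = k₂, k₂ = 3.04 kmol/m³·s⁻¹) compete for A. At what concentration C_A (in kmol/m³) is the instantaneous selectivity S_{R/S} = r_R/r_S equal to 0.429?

S_{R/S} = (k₁/k₂)·C_A ⇒ C_A = S·k₂/k₁.
= 0.429×3.04/3.62 = 0.360 kmol/m³.

0.360 kmol/m³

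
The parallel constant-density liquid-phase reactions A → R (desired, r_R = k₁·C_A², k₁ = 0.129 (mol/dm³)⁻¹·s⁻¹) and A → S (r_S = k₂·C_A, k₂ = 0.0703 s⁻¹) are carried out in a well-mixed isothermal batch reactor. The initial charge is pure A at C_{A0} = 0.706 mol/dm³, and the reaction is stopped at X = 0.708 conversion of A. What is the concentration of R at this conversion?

0.222 mol/dm³

C_A = C_{A0}(1−X) = 0.2062 mol/dm³.
Along a PFR/batch, dC_S/dC_A = −r_S/(r_R+r_S) = −k₂/(k₂+k₁·C_A).
Integrating from C_{A0} to C_A: C_S = (0.0703/0.129)·ln[(0.0703+0.129·0.706)/(0.0703+0.129·0.206)] = 0.5450·ln(0.1614/0.09689) = 0.2780 mol/dm³.
Then C_R = (C_{A0}−C_A) − C_S = 0.4998 − 0.2780 = 0.2219 mol/dm³.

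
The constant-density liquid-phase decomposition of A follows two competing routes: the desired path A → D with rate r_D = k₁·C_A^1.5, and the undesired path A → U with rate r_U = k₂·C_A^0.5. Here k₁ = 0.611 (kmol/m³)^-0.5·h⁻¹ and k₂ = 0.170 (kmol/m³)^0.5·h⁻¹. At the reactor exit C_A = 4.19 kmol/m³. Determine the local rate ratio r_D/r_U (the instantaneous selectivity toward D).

15.1

S_{D/U} = r_D/r_U = (k₁·C_A^1.5)/(k₂·C_A^0.5) = (k₁/k₂)·C_A.
= (0.611×4.190^1.5) / (0.170×4.190^0.5) = 5.240/0.3480 = 15.1.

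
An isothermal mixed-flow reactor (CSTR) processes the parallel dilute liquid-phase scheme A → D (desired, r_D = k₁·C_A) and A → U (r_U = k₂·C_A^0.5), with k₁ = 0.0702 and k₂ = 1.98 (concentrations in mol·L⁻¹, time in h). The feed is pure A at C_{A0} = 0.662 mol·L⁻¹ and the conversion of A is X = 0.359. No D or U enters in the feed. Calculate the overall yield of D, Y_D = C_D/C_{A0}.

0.00810

Exit C_A = C_{A0}(1−X) = 0.662×0.641 = 0.4243 mol·L⁻¹.
Rates in a CSTR are evaluated at the outlet concentration: r_D = 0.0702×0.4243 = 0.02979, r_U = 1.98×0.4243^0.5 = 1.290.
Fraction of consumed A going to D: r_D/(r_D+r_U) = 0.02257.
C_D = 0.02257·C_{A0}·X = 0.02257×0.662×0.359 = 0.00536 mol·L⁻¹; Y_D = C_D/C_{A0} = 0.00810.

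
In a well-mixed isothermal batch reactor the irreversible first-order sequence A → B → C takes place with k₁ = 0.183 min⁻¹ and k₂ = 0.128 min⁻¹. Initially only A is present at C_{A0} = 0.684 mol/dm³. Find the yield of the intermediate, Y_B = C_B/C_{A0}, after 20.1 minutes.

The intermediate concentration in a first-order A→B→C sequence is C_B = k₁C_{A0}(e^(−k₁t) − e^(−k₂t))/(k₂−k₁).
e^(−k₁t) = e^(−0.183×20.1) = e^(−3.678) = 0.02527; e^(−k₂t) = e^(−2.573) = 0.07632.
C_B = 0.183×0.684/(0.128−0.183) × (0.02527−0.07632) = (-2.276)×(-0.05106) = 0.1162 mol/dm³.
Y_B = C_B/C_{A0} = 0.1162/0.684 = 0.170.

0.170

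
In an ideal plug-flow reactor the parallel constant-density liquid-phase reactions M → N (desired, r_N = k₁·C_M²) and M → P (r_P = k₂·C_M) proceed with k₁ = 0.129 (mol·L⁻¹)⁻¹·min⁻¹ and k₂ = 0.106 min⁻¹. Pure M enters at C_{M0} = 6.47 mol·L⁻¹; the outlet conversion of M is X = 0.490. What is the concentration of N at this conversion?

2.70 mol·L⁻¹

C_M = C_{M0}(1−X) = 3.300 mol·L⁻¹.
Along a PFR/batch, dC_P/dC_M = −r_P/(r_N+r_P) = −k₂/(k₂+k₁·C_M).
Integrating from C_{M0} to C_M: C_P = (0.106/0.129)·ln[(0.106+0.129·6.47)/(0.106+0.129·3.30)] = 0.8217·ln(0.9406/0.5317) = 0.4688 mol·L⁻¹.
Then C_N = (C_{M0}−C_M) − C_P = 3.170 − 0.4688 = 2.701 mol·L⁻¹.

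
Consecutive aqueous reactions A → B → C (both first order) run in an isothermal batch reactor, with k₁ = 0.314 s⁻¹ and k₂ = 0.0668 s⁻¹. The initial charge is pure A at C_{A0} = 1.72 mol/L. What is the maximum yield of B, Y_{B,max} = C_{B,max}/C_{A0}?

0.658

Evaluating C_B at t_opt = ln(k₂/k₁)/(k₂−k₁) gives C_{B,max}/C_{A0} = (k₁/k₂)^[k₂/(k₂−k₁)].
= (0.314/0.0668)^(0.0668/(0.0668−0.314)) = (4.701)^(-0.2702) = 0.6582.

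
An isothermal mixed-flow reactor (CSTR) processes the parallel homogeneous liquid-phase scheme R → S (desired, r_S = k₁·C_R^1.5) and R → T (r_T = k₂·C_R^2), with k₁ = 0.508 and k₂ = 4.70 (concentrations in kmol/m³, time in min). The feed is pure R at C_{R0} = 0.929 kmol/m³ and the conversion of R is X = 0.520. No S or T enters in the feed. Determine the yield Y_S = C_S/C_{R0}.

Exit C_R = C_{R0}(1−X) = 0.929×0.480 = 0.4459 kmol/m³.
Rates in a CSTR are evaluated at the outlet concentration: r_S = 0.508×0.4459^1.5 = 0.1513, r_T = 4.70×0.4459^2 = 0.9346.
Fraction of consumed R going to S: r_S/(r_S+r_T) = 0.1393.
C_S = 0.1393·C_{R0}·X = 0.1393×0.929×0.520 = 0.0673 kmol/m³; Y_S = C_S/C_{R0} = 0.0724.

0.0724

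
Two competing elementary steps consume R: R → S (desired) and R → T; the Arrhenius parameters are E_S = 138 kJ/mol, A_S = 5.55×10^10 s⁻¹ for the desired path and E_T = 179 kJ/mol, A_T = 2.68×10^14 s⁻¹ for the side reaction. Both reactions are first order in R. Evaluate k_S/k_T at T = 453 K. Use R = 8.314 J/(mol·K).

Since both paths have the same order in R, the concentration cancels and S_{S/T} = k_S/k_T = (A_S/A_T)·exp[(E_T−E_S)/(RT)].
(E_T−E_S)/(RT) = (179−138)×10³/(8.314×453) = 41000/3766 = 10.89.
k_S/k_T = (5.55×10^10/2.68×10^14)·exp(10.89) = 2.071×10^-4 × 53433 = 11.1.
Since E_S < E_T, lowering the temperature improves selectivity toward S.

11.1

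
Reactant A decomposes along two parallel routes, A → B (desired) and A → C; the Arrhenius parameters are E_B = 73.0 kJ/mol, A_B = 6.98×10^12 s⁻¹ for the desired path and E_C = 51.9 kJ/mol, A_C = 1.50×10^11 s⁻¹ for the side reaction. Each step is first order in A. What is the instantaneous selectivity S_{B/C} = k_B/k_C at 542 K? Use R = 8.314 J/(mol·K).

0.431

With equal orders, S_{B/C} = k_B/k_C = (A_B/A_C)·exp[(E_C−E_B)/(RT)].
(E_C−E_B)/(RT) = (51.9−73.0)×10³/(8.314×542) = -21100/4506 = -4.682.
k_B/k_C = (6.98×10^12/1.50×10^11)·exp(-4.682) = 46.53 × 0.009256 = 0.431.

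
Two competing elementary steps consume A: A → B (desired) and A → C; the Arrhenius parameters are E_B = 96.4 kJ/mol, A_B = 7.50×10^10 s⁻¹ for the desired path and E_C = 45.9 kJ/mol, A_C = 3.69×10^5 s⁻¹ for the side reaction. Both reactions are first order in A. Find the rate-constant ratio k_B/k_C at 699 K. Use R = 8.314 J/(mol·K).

With equal orders, S_{B/C} = k_B/k_C = (A_B/A_C)·exp[(E_C−E_B)/(RT)].
(E_C−E_B)/(RT) = (45.9−96.4)×10³/(8.314×699) = -50500/5811 = -8.690.
k_B/k_C = (7.50×10^10/3.69×10^5)·exp(-8.690) = 2.033×10^5 × 1.683×10^-4 = 34.2.

34.2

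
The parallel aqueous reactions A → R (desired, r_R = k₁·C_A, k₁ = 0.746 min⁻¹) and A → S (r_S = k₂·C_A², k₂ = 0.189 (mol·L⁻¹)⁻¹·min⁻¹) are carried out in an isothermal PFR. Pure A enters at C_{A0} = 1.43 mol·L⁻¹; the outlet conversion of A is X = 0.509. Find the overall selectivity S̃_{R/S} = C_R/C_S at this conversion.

3.73

C_A = C_{A0}(1−X) = 0.7021 mol·L⁻¹.
Along a PFR/batch, dC_R/dC_A = −r_R/(r_R+r_S) = −k₁/(k₁+k₂·C_A).
Integrating from C_{A0} to C_A: C_R = (0.746/0.189)·ln[(0.746+0.189·1.43)/(0.746+0.189·0.702)] = 3.947·ln(1.016/0.8787) = 0.5741 mol·L⁻¹.
C_S = (C_{A0}−C_A)−C_R = 0.1538 mol·L⁻¹; S̃_{R/S} = 0.5741/0.1538 = 3.73.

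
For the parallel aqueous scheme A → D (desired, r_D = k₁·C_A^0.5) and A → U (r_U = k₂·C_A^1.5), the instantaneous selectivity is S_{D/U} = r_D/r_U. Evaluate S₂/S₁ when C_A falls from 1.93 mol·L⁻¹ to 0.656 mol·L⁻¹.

2.94

S_{D/U} = (k₁/k₂)·C_A⁻¹, so S₂/S₁ = (C_{A,2}/C_{A,1})⁻¹.
= 1.93/0.656 = 2.94.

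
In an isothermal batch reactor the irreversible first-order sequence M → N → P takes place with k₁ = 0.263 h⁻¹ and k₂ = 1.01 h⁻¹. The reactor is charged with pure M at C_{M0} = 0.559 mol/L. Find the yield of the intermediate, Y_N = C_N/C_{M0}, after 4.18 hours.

For first-order series with pure M initially, C_N(t) = k₁C_{M0}/(k₂−k₁)·(e^(−k₁t) − e^(−k₂t)).
e^(−k₁t) = e^(−0.263×4.18) = e^(−1.099) = 0.3331; e^(−k₂t) = e^(−4.222) = 0.01467.
C_N = 0.263×0.559/(1.01−0.263) × (0.3331−0.01467) = 0.1968×0.3184 = 0.06267 mol/L.
Y_N = C_N/C_{M0} = 0.06267/0.559 = 0.112.

0.112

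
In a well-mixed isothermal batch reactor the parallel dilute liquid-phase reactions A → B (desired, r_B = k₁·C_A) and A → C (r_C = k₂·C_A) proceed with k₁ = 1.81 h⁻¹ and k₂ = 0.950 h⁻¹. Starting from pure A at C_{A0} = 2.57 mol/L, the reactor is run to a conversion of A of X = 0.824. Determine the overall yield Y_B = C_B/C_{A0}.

C_A = C_{A0}(1−X) = 0.4523 mol/L.
Both paths are first order in A, so the instantaneous fraction to B is constant: dC_B/d(−C_A) = k₁/(k₁+k₂) = 0.6558.
C_B = 0.6558·(C_{A0}−C_A) = 0.6558×2.118 = 1.39 mol/L.
Y_B = C_B/C_{A0} = 1.389/2.57 = 0.540.

0.540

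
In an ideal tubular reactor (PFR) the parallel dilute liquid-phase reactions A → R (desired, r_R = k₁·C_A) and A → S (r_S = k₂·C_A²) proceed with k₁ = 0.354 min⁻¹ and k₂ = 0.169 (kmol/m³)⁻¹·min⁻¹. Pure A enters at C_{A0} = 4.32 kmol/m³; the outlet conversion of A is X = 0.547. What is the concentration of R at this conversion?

C_A = C_{A0}(1−X) = 1.957 kmol/m³.
Along a PFR/batch, dC_R/dC_A = −r_R/(r_R+r_S) = −k₁/(k₁+k₂·C_A).
Integrating from C_{A0} to C_A: C_R = (0.354/0.169)·ln[(0.354+0.169·4.32)/(0.354+0.169·1.96)] = 2.095·ln(1.084/0.6847) = 0.9624 kmol/m³.

0.962 kmol/m³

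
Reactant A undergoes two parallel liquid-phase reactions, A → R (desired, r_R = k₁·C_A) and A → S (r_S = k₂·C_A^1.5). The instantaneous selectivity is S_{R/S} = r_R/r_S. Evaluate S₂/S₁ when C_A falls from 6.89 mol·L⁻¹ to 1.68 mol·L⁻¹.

S_{R/S} = (k₁/k₂)·C_A^-0.5, so S₂/S₁ = (C_{A,2}/C_{A,1})^-0.5.
= (1.68/6.89)^(-0.5) = (0.2438)^(-0.5) = 2.03.

2.03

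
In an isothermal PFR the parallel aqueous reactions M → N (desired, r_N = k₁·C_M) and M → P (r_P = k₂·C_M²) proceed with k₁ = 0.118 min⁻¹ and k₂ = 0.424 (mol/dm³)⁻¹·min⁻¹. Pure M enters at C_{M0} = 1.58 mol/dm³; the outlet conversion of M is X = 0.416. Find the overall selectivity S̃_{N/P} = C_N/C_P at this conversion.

0.227

C_M = C_{M0}(1−X) = 0.9227 mol/dm³.
Along a PFR/batch, dC_N/dC_M = −r_N/(r_N+r_P) = −k₁/(k₁+k₂·C_M).
Integrating from C_{M0} to C_M: C_N = (0.118/0.424)·ln[(0.118+0.424·1.58)/(0.118+0.424·0.923)] = 0.2783·ln(0.7879/0.5092) = 0.1215 mol/dm³.
C_P = (C_{M0}−C_M)−C_N = 0.5358 mol/dm³; S̃_{N/P} = 0.1215/0.5358 = 0.227.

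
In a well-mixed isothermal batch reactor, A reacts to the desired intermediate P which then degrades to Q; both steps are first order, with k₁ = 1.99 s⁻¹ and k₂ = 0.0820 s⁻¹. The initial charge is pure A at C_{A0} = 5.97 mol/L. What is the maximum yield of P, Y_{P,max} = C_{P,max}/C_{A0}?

0.872

For a first-order series the maximum intermediate yield is C_{P,max}/C_{A0} = (k₁/k₂)^[k₂/(k₂−k₁)].
= (1.99/0.0820)^(0.0820/(0.0820−1.99)) = (24.27)^(-0.04298) = 0.8719.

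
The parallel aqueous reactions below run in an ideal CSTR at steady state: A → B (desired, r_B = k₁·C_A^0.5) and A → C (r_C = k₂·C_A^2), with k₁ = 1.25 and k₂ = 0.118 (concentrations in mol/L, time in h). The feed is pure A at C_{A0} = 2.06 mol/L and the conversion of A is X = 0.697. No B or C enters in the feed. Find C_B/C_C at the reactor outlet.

21.5

Exit C_A = C_{A0}(1−X) = 2.06×0.303 = 0.6242 mol/L.
Rates in a CSTR are evaluated at the outlet concentration: r_B = 1.25×0.6242^0.5 = 0.9876, r_C = 0.118×0.6242^2 = 0.04597.
Overall selectivity = C_B/C_C = r_Bτ/(r_Cτ) = r_B/r_C = 21.5.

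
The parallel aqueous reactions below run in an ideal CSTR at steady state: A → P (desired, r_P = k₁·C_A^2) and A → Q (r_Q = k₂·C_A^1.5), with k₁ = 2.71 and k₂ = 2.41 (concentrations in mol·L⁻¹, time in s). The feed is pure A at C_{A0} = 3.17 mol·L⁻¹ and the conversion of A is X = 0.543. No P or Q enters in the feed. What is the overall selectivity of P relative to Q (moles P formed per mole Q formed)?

1.35

Exit C_A = C_{A0}(1−X) = 3.17×0.457 = 1.449 mol·L⁻¹.
Rates in a CSTR are evaluated at the outlet concentration: r_P = 2.71×1.449^2 = 5.687, r_Q = 2.41×1.449^1.5 = 4.202.
Overall selectivity = C_P/C_Q = r_Pτ/(r_Qτ) = r_P/r_Q = 1.35.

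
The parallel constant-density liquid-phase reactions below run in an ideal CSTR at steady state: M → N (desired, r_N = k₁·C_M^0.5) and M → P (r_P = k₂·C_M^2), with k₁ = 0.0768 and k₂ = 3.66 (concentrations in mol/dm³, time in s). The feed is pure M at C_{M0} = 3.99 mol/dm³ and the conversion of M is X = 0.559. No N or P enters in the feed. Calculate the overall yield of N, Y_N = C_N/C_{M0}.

0.00498

Exit C_M = C_{M0}(1−X) = 3.99×0.441 = 1.760 mol/dm³.
A CSTR operates uniformly at the exit composition, giving r_N = 0.1019 and r_P = 11.33 (each k·C_M^n at C_M = 1.760).
Fraction of consumed M going to N: r_N/(r_N+r_P) = 0.008910.
C_N = 0.008910·C_{M0}·X = 0.008910×3.99×0.559 = 0.0199 mol/dm³; Y_N = C_N/C_{M0} = 0.00498.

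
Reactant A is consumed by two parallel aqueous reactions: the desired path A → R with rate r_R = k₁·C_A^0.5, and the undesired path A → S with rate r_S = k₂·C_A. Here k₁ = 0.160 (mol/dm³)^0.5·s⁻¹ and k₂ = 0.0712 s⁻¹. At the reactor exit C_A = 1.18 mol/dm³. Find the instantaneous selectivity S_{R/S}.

2.07

S_{R/S} = r_R/r_S = (k₁·C_A^0.5)/(k₂·C_A) = (k₁/k₂)·C_A^-0.5.
= (0.160×1.180^0.5) / (0.0712×1.180) = 0.1738/0.08402 = 2.07.
The undesired path is higher order in A, so low C_A (CSTR or dilute feed) favours R.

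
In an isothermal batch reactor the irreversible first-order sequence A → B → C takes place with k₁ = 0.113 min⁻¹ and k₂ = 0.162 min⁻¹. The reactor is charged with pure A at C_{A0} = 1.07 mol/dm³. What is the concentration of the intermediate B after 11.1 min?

For first-order series with pure A initially, C_B(t) = k₁C_{A0}/(k₂−k₁)·(e^(−k₁t) − e^(−k₂t)).
e^(−k₁t) = e^(−0.113×11.1) = e^(−1.254) = 0.2853; e^(−k₂t) = e^(−1.798) = 0.1656.
C_B = 0.113×1.07/(0.162−0.113) × (0.2853−0.1656) = 2.468×0.1197 = 0.2953 mol/dm³.

0.295 mol/dm³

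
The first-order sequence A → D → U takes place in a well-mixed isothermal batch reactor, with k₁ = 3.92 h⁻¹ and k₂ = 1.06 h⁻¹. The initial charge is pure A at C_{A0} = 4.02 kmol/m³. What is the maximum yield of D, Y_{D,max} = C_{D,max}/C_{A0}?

0.616

Evaluating C_D at t_opt = ln(k₂/k₁)/(k₂−k₁) gives C_{D,max}/C_{A0} = (k₁/k₂)^[k₂/(k₂−k₁)].
= (3.92/1.06)^(1.06/(1.06−3.92)) = (3.698)^(-0.3706) = 0.6159.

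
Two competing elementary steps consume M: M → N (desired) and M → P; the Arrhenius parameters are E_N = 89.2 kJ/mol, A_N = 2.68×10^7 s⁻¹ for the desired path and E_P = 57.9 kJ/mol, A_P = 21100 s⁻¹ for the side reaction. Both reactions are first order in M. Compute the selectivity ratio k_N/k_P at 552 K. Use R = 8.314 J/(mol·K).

1.39

Since both paths have the same order in M, the concentration cancels and S_{N/P} = k_N/k_P = (A_N/A_P)·exp[(E_P−E_N)/(RT)].
(E_P−E_N)/(RT) = (57.9−89.2)×10³/(8.314×552) = -31300/4589 = -6.820.
k_N/k_P = (2.68×10^7/21100)·exp(-6.820) = 1270 × 0.001092 = 1.39.
Since E_N > E_P, raising the temperature improves selectivity toward N.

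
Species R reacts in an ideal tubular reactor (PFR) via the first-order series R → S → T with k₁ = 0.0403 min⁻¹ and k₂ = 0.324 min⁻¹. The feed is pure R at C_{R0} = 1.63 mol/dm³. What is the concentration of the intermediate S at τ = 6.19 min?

Solving the coupled first-order balances gives C_S(τ) = [k₁/(k₂−k₁)]·C_{R0}·(e^(−k₁τ) − e^(−k₂τ)).
e^(−k₁τ) = e^(−0.0403×6.19) = e^(−0.2495) = 0.7792; e^(−k₂τ) = e^(−2.006) = 0.1346.
C_S = 0.0403×1.63/(0.324−0.0403) × (0.7792−0.1346) = 0.2315×0.6446 = 0.1493 mol/dm³.

0.149 mol/dm³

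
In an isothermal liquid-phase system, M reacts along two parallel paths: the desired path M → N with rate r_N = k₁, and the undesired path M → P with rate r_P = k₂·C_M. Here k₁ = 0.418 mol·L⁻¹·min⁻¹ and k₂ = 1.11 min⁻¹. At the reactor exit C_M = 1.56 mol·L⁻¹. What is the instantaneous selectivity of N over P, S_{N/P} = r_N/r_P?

S_{N/P} = r_N/r_P = (k₁)/(k₂·C_M) = (k₁/k₂)·C_M⁻¹.
= (0.418) / (1.11×1.560) = 0.4180/1.732 = 0.241.
The undesired path is higher order in M, so low C_M (CSTR or dilute feed) favours N.

0.241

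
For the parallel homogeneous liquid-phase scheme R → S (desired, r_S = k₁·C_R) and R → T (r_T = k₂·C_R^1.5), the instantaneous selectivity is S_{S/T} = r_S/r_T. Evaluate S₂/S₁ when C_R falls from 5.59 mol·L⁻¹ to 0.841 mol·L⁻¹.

S_{S/T} = (k₁/k₂)·C_R^-0.5, so S₂/S₁ = (C_{R,2}/C_{R,1})^-0.5.
= (0.841/5.59)^(-0.5) = (0.1504)^(-0.5) = 2.58.

2.58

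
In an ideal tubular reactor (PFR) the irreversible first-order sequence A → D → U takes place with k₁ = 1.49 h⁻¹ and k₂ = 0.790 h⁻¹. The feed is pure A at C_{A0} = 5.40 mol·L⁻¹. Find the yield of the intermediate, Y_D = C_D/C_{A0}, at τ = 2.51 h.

0.242

The intermediate concentration in a first-order A→B→C sequence is C_D = k₁C_{A0}(e^(−k₁τ) − e^(−k₂τ))/(k₂−k₁).
e^(−k₁τ) = e^(−1.49×2.51) = e^(−3.740) = 0.02376; e^(−k₂τ) = e^(−1.983) = 0.1377.
C_D = 1.49×5.40/(0.790−1.49) × (0.02376−0.1377) = (-11.49)×(-0.1139) = 1.309 mol·L⁻¹.
Y_D = C_D/C_{A0} = 1.309/5.40 = 0.242.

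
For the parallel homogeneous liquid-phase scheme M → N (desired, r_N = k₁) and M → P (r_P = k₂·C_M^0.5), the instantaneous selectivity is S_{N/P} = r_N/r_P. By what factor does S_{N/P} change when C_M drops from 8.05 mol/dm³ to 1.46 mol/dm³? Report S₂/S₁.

2.35

S_{N/P} = (k₁/k₂)·C_M^-0.5, so S₂/S₁ = (C_{M,2}/C_{M,1})^-0.5.
= (1.46/8.05)^(-0.5) = (0.1814)^(-0.5) = 2.35.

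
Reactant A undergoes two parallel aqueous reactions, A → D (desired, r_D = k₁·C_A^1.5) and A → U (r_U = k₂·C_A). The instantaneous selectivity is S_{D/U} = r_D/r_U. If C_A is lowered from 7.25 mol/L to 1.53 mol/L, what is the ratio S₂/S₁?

S_{D/U} = (k₁/k₂)·C_A^0.5, so S₂/S₁ = (C_{A,2}/C_{A,1})^0.5.
= (1.53/7.25)^0.5 = (0.2110)^0.5 = 0.459.
Selectivity toward D falls as C_A falls — high-concentration operation is favoured.

0.459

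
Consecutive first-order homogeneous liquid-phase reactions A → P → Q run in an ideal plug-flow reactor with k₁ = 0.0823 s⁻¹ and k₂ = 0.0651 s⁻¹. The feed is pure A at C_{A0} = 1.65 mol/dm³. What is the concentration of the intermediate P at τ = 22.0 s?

0.594 mol/dm³

Solving the coupled first-order balances gives C_P(τ) = [k₁/(k₂−k₁)]·C_{A0}·(e^(−k₁τ) − e^(−k₂τ)).
e^(−k₁τ) = e^(−0.0823×22.0) = e^(−1.811) = 0.1636; e^(−k₂τ) = e^(−1.432) = 0.2388.
C_P = 0.0823×1.65/(0.0651−0.0823) × (0.1636−0.2388) = (-7.895)×(-0.07523) = 0.5939 mol/dm³.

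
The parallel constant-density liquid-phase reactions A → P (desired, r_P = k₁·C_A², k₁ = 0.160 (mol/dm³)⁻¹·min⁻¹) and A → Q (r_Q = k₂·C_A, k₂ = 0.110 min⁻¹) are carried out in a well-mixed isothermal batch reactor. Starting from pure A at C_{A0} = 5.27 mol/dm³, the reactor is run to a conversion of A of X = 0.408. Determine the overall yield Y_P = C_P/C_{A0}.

0.350

C_A = C_{A0}(1−X) = 3.120 mol/dm³.
Along a PFR/batch, dC_Q/dC_A = −r_Q/(r_P+r_Q) = −k₂/(k₂+k₁·C_A).
Integrating from C_{A0} to C_A: C_Q = (0.110/0.160)·ln[(0.110+0.160·5.27)/(0.110+0.160·3.12)] = 0.6875·ln(0.9532/0.6092) = 0.3078 mol/dm³.
Then C_P = (C_{A0}−C_A) − C_Q = 2.150 − 0.3078 = 1.842 mol/dm³.
Y_P = C_P/C_{A0} = 1.842/5.27 = 0.350.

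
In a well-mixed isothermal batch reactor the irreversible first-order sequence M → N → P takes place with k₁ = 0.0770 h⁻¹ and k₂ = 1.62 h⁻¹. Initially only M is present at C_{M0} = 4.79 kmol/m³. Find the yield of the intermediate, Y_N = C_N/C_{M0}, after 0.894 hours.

0.0349

For first-order series with pure M initially, C_N(t) = k₁C_{M0}/(k₂−k₁)·(e^(−k₁t) − e^(−k₂t)).
e^(−k₁t) = e^(−0.0770×0.894) = e^(−0.06884) = 0.9335; e^(−k₂t) = e^(−1.448) = 0.2350.
C_N = 0.0770×4.79/(1.62−0.0770) × (0.9335−0.2350) = 0.2390×0.6985 = 0.1670 kmol/m³.
Y_N = C_N/C_{M0} = 0.1670/4.79 = 0.0349.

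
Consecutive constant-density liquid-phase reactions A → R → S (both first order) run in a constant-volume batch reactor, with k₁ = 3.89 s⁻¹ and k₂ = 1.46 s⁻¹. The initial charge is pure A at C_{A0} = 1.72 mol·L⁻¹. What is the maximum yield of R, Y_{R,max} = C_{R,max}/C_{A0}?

0.555

Evaluating C_R at t_opt = ln(k₂/k₁)/(k₂−k₁) gives C_{R,max}/C_{A0} = (k₁/k₂)^[k₂/(k₂−k₁)].
= (3.89/1.46)^(1.46/(1.46−3.89)) = (2.664)^(-0.6008) = 0.5550.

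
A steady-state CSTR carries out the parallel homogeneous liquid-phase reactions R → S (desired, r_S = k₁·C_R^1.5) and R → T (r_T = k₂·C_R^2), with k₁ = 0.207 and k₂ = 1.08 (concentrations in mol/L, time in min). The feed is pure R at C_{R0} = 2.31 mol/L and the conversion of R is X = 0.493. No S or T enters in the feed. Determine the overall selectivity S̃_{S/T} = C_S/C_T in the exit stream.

Exit C_R = C_{R0}(1−X) = 2.31×0.507 = 1.171 mol/L.
In a CSTR the entire volume is at exit conditions, so r_S = 0.207×1.171^1.5 = 0.2624 and r_T = 1.08×1.171^2 = 1.481.
Overall selectivity = C_S/C_T = r_Sτ/(r_Tτ) = r_S/r_T = 0.177.

0.177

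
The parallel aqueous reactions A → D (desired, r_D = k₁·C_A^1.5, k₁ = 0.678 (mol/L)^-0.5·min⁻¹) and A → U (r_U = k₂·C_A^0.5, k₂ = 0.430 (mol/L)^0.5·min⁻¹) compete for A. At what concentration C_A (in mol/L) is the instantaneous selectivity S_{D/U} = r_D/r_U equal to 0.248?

0.157 mol/L

S_{D/U} = (k₁/k₂)·C_A ⇒ C_A = S·k₂/k₁.
= 0.248×0.430/0.678 = 0.157 mol/L.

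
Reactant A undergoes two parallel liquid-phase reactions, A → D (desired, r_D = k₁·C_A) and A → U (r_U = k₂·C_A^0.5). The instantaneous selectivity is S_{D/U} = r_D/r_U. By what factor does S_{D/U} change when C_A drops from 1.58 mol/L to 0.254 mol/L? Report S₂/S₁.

0.401

S_{D/U} = (k₁/k₂)·C_A^0.5, so S₂/S₁ = (C_{A,2}/C_{A,1})^0.5.
= (0.254/1.58)^0.5 = (0.1608)^0.5 = 0.401.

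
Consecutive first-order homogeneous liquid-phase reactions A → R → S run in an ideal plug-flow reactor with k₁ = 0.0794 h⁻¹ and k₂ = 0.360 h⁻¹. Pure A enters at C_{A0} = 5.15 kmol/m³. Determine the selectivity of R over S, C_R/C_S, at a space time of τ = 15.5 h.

0.130

The intermediate concentration in a first-order A→B→C sequence is C_R = k₁C_{A0}(e^(−k₁τ) − e^(−k₂τ))/(k₂−k₁).
e^(−k₁τ) = e^(−0.0794×15.5) = e^(−1.231) = 0.2921; e^(−k₂τ) = e^(−5.580) = 0.003773.
C_R = 0.0794×5.15/(0.360−0.0794) × (0.2921−0.003773) = 1.457×0.2883 = 0.4202 kmol/m³.
C_A = C_{A0}e^(−k₁τ) = 1.504 kmol/m³, so C_S = C_{A0}−C_A−C_R = 3.226 kmol/m³; C_R/C_S = 0.130.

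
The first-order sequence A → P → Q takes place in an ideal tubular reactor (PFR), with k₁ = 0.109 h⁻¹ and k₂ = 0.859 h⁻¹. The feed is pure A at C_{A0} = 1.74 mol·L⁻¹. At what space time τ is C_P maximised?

The intermediate peaks when r₁ = r₂, i.e. k₁e^(−k₁τ) = k₂e^(−k₂τ), giving τ_opt = ln(k₂/k₁)/(k₂−k₁).
= ln(0.859/0.109)/(0.859−0.109) = ln(7.881)/0.7500 = 2.064/0.7500 = 2.75 h.

2.75 h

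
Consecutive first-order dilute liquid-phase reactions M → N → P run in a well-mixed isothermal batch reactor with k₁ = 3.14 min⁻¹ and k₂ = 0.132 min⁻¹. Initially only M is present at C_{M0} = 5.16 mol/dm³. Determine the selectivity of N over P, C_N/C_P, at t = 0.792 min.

13.5

For first-order series with pure M initially, C_N(t) = k₁C_{M0}/(k₂−k₁)·(e^(−k₁t) − e^(−k₂t)).
e^(−k₁t) = e^(−3.14×0.792) = e^(−2.487) = 0.08317; e^(−k₂t) = e^(−0.1045) = 0.9007.
C_N = 3.14×5.16/(0.132−3.14) × (0.08317−0.9007) = (-5.386)×(-0.8176) = 4.404 mol/dm³.
C_M = C_{M0}e^(−k₁t) = 0.4292 mol/dm³, so C_P = C_{M0}−C_M−C_N = 0.3271 mol/dm³; C_N/C_P = 13.5.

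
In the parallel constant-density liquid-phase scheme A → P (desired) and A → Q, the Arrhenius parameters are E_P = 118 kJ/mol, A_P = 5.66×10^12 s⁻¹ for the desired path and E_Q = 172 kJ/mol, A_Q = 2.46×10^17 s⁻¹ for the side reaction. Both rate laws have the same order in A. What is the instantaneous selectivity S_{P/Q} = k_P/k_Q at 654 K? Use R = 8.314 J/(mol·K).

0.473

With equal orders, S_{P/Q} = k_P/k_Q = (A_P/A_Q)·exp[(E_Q−E_P)/(RT)].
(E_Q−E_P)/(RT) = (172−118)×10³/(8.314×654) = 54000/5437 = 9.931.
k_P/k_Q = (5.66×10^12/2.46×10^17)·exp(9.931) = 2.301×10^-5 × 20564 = 0.473.
Since E_P < E_Q, lowering the temperature improves selectivity toward P.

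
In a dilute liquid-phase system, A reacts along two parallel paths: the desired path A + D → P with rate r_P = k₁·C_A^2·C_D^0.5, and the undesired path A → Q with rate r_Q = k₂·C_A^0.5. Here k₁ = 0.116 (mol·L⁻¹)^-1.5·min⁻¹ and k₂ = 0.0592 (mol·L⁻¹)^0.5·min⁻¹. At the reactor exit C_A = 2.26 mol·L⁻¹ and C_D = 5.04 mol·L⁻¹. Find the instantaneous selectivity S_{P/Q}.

14.9

S_{P/Q} = r_P/r_Q = (k₁·C_A^2·C_D^0.5)/(k₂·C_A^0.5) = (k₁/k₂)·C_A^1.5·C_D^0.5.
= (0.116×2.260^2×5.040^0.5) / (0.0592×2.260^0.5) = 1.330/0.08900 = 14.9.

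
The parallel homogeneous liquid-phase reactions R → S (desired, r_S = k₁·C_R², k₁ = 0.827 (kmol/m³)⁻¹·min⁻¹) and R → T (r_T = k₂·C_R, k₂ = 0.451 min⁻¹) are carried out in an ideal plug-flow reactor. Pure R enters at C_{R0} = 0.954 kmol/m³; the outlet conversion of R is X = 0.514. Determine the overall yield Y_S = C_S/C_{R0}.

C_R = C_{R0}(1−X) = 0.4636 kmol/m³.
Along a PFR/batch, dC_T/dC_R = −r_T/(r_S+r_T) = −k₂/(k₂+k₁·C_R).
Integrating from C_{R0} to C_R: C_T = (0.451/0.827)·ln[(0.451+0.827·0.954)/(0.451+0.827·0.464)] = 0.5453·ln(1.240/0.8344) = 0.2160 kmol/m³.
Then C_S = (C_{R0}−C_R) − C_T = 0.4904 − 0.2160 = 0.2744 kmol/m³.
Y_S = C_S/C_{R0} = 0.2744/0.954 = 0.288.

0.288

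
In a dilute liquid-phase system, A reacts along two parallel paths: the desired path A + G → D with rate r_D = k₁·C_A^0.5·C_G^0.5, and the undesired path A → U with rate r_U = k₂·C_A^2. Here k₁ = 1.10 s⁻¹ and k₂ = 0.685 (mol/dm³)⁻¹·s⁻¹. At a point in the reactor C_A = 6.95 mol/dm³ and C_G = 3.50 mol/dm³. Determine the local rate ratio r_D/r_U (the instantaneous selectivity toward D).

S_{D/U} = r_D/r_U = (k₁·C_A^0.5·C_G^0.5)/(k₂·C_A^2) = (k₁/k₂)·C_A^-1.5·C_G^0.5.
= (1.10×6.950^0.5×3.500^0.5) / (0.685×6.950^2) = 5.425/33.09 = 0.164.

0.164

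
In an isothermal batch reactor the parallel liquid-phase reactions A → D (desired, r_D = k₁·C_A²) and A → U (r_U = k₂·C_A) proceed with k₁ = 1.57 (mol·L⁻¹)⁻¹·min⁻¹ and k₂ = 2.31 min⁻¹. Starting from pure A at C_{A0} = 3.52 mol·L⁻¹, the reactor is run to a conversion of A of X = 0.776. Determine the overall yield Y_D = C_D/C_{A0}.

0.445

C_A = C_{A0}(1−X) = 0.7885 mol·L⁻¹.
Along a PFR/batch, dC_U/dC_A = −r_U/(r_D+r_U) = −k₂/(k₂+k₁·C_A).
Integrating from C_{A0} to C_A: C_U = (2.31/1.57)·ln[(2.31+1.57·3.52)/(2.31+1.57·0.788)] = 1.471·ln(7.836/3.548) = 1.166 mol·L⁻¹.
Then C_D = (C_{A0}−C_A) − C_U = 2.732 − 1.166 = 1.566 mol·L⁻¹.
Y_D = C_D/C_{A0} = 1.566/3.52 = 0.445.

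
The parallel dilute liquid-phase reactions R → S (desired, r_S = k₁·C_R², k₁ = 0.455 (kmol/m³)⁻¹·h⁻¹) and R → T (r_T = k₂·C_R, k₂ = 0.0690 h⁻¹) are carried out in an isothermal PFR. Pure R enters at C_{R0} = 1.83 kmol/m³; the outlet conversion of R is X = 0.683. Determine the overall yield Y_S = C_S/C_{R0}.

0.600

C_R = C_{R0}(1−X) = 0.5801 kmol/m³.
Along a PFR/batch, dC_T/dC_R = −r_T/(r_S+r_T) = −k₂/(k₂+k₁·C_R).
Integrating from C_{R0} to C_R: C_T = (0.0690/0.455)·ln[(0.0690+0.455·1.83)/(0.0690+0.455·0.580)] = 0.1516·ln(0.9017/0.3330) = 0.1511 kmol/m³.
Then C_S = (C_{R0}−C_R) − C_T = 1.250 − 0.1511 = 1.099 kmol/m³.
Y_S = C_S/C_{R0} = 1.099/1.83 = 0.600.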